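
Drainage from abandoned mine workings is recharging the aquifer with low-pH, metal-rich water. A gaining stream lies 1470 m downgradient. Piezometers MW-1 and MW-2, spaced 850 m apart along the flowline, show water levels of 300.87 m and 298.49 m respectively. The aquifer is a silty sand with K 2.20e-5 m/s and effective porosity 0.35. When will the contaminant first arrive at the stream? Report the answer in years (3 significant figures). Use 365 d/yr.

265 years

Hydraulic gradient i = (300.87 − 298.49) / 850 = 2.38 / 850 = 0.002800
K = 2.20e-5 m/s × 86400 s/d = 1.901 m/d
Darcy flux q = K·i = 1.901 × 0.002800 = 0.005322 m/d
Seepage velocity v = q / n = 0.005322 / 0.35 = 0.01521 m/d
t = L / v = 1470 / 0.01521 = 96670 d
   = 96670 / 365 = 265 yr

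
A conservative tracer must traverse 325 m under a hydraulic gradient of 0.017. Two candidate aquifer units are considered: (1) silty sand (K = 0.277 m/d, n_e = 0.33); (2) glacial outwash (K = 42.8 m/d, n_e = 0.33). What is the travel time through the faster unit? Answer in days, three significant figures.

147 days

Unit 1 (silty sand): v = 0.277×0.017/0.33 = 0.01427 m/d, t = 325/0.01427 = 22780 d
Unit 2 (glacial outwash): v = 42.8×0.017/0.33 = 2.205 m/d, t = 325/2.205 = 147.4 d
Faster unit: t = 147 d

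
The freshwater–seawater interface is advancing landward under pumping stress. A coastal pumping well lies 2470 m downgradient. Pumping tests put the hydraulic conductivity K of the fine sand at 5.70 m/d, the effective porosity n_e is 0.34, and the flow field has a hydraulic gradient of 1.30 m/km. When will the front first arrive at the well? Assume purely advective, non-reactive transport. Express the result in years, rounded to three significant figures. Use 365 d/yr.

Specific discharge q = 5.70 × 0.0013 = 0.007410 m/d
Seepage velocity v = q / n = 0.007410 / 0.34 = 0.02179 m/d
t = L / v = 2470 / 0.02179 = 113300 d
   = 113300 / 365 = 311 yr

311 years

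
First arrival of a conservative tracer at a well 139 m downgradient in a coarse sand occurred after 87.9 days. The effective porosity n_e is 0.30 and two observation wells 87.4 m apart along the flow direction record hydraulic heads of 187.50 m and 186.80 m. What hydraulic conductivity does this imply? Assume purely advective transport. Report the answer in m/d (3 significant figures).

59.2 m/d

Hydraulic gradient i = (187.50 − 186.80) / 87.4 = 0.70 / 87.4 = 0.008009
v = L / t = 139 / 87.9 = 1.581 m/d
K = v · n / i = 1.581 × 0.30 / 0.008009 = 59.2 m/d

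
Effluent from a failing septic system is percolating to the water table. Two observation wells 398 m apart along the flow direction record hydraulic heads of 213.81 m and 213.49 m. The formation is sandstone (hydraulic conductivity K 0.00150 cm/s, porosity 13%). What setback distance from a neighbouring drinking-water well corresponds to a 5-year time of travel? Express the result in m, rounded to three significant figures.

Hydraulic gradient i = (213.81 − 213.49) / 398 = 0.32 / 398 = 8.040e-4
K = 0.00150 cm/s × 864 = 1.296 m/d
Darcy flux q = K·i = 1.296 × 8.040e-4 = 0.001042 m/d
Average linear velocity = 0.001042 / 0.13 = 0.008015 m/d
T = 5 yr × 365 = 1825 d
L = v × T = 0.008015 × 1825 = 14.63 m

14.6 m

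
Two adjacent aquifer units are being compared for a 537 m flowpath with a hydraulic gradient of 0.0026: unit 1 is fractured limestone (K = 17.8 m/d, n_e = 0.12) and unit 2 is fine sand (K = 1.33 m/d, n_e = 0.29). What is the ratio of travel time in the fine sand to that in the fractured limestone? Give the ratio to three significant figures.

Unit 1 (fractured limestone): v = 17.8×0.0026/0.12 = 0.3857 m/d, t = 537/0.3857 = 1392 d
Unit 2 (fine sand): v = 1.33×0.0026/0.29 = 0.01192 m/d, t = 537/0.01192 = 45030 d
t(fine sand) / t(fractured limestone) = 45030/1392 = 32.3

32.3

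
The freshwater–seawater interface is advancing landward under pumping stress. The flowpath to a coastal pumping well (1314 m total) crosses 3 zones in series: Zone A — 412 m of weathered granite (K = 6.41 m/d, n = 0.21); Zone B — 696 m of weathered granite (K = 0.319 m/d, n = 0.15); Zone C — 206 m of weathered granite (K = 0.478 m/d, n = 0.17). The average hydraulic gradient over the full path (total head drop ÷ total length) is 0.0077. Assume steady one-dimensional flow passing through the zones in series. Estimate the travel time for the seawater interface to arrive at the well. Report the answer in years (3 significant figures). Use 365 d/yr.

For zones in series the flux q is common to all zones; the equivalent conductivity is the harmonic (thickness-weighted) mean, K_eq = L_total / Σ(L_j/K_j).
Σ(L/K) = 412/6.41 + 696/0.319 + 206/0.478 = 64.27 + 2182 + 431.0 = 2677 d
K_eq = L_total / Σ(L/K) = 1314 / 2677 = 0.4908 m/d
q = K_eq · i = 0.4908 × 0.0077 = 0.003779 m/d (same in every zone)
Zone A: v = q/n = 0.003779/0.21 = 0.01800 m/d → t_A = 412/0.01800 = 22890 d
Zone B: v = q/n = 0.003779/0.15 = 0.02520 m/d → t_B = 696/0.02520 = 27620 d
Zone C: v = q/n = 0.003779/0.17 = 0.02223 m/d → t_C = 206/0.02223 = 9266 d
Total t = 22890 + 27620 + 9266 = 59780 d
   = 59780 / 365 = 164 yr

164 years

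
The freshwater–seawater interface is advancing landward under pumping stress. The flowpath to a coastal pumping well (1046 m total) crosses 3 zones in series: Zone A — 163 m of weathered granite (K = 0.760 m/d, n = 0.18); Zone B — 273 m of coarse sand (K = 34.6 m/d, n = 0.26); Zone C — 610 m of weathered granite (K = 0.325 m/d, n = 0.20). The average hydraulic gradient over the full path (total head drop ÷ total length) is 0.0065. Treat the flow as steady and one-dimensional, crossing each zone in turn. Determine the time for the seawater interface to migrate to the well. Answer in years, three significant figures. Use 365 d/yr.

188 years

For zones in series the flux q is common to all zones; the equivalent conductivity is the harmonic (thickness-weighted) mean, K_eq = L_total / Σ(L_j/K_j).
Σ(L/K) = 163/0.760 + 273/34.6 + 610/0.325 = 214.5 + 7.890 + 1877 = 2099 d
K_eq = L_total / Σ(L/K) = 1046 / 2099 = 0.4983 m/d
q = K_eq · i = 0.4983 × 0.0065 = 0.003239 m/d (same in every zone)
Zone A: v = q/n = 0.003239/0.18 = 0.01799 m/d → t_A = 163/0.01799 = 9059 d
Zone B: v = q/n = 0.003239/0.26 = 0.01246 m/d → t_B = 273/0.01246 = 21920 d
Zone C: v = q/n = 0.003239/0.20 = 0.01619 m/d → t_C = 610/0.01619 = 37670 d
Total t = 9059 + 21920 + 37670 = 68640 d
   = 68640 / 365 = 188 yr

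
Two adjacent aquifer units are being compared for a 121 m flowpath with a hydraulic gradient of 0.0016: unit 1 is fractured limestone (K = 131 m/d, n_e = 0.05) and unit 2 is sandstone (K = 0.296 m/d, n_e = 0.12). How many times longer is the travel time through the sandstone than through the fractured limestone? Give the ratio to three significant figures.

Unit 1 (fractured limestone): v = 131×0.0016/0.05 = 4.192 m/d, t = 121/4.192 = 28.86 d
Unit 2 (sandstone): v = 0.296×0.0016/0.12 = 0.003947 m/d, t = 121/0.003947 = 30660 d
t(sandstone) / t(fractured limestone) = 30660/28.86 = 1060

1060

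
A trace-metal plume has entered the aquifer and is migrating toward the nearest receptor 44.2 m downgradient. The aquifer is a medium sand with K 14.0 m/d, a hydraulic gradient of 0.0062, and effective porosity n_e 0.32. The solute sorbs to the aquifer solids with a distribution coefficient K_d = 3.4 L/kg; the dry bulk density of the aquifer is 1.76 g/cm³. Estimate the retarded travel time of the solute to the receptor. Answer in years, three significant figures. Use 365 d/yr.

q = Ki = 14.0 × 0.0062 = 0.08680 m/d
v_s = q/n_e = 0.08680/0.32 = 0.2713 m/d
Retardation R = 1 + ρ_b·K_d/n = 1 + 1.76×3.4/0.32 = 19.70
Contaminant velocity v_c = v/R = 0.2713/19.70 = 0.01377 m/d
t = L/v_c = 44.2/0.01377 = 3210 d
   = 3210/365 = 8.79 yr

8.79 years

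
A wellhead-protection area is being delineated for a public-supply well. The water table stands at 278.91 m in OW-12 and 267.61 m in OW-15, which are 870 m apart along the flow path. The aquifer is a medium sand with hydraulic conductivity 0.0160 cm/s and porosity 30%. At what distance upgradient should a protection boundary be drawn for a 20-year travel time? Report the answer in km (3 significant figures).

4.37 km

Hydraulic gradient i = (278.91 − 267.61) / 870 = 11.30 / 870 = 0.01299
K = 0.0160 cm/s × 864 = 13.82 m/d
Specific discharge q = 13.82 × 0.01299 = 0.1796 m/d
v = Ki/n = 13.82·0.01299/0.30 = 0.5985 m/d
T = 20 yr × 365 = 7300 d
L = v × T = 0.5985 × 7300 = 4369 m
   = 4.37 km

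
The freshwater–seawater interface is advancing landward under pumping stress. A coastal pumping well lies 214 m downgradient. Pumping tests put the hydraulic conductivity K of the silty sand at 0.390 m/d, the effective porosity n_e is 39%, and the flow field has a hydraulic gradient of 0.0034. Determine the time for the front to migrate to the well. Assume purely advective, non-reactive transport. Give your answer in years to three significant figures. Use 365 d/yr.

Darcy flux q = K·i = 0.390 × 0.0034 = 0.001326 m/d
v_s = q/n_e = 0.001326/0.39 = 0.003400 m/d
t = L / v = 214 / 0.003400 = 62940 d
   = 62940 / 365 = 172 yr

172 years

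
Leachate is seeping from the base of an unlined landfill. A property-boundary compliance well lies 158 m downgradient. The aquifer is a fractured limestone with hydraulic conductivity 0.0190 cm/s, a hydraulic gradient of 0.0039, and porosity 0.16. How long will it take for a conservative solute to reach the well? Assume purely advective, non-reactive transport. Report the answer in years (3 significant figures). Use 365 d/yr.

K = 0.0190 cm/s × 864 = 16.42 m/d
Darcy flux q = K·i = 16.42 × 0.0039 = 0.06402 m/d
Average linear velocity = 0.06402 / 0.16 = 0.4001 m/d
t = L / v = 158 / 0.4001 = 394.9 d
   = 394.9 / 365 = 1.08 yr

1.08 years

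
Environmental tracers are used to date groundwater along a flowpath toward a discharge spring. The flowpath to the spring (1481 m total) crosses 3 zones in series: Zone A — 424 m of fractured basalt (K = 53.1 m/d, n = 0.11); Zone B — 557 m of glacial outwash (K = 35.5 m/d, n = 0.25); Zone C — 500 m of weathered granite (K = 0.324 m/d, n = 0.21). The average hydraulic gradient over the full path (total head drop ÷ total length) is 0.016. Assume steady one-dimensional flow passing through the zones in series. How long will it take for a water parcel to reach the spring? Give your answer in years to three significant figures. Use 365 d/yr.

52.7 years

Continuity: the same q passes through each zone, so ΔH = q·Σ(L_j/K_j) — the zones act as resistances in series.
Σ(L/K) = 424/53.1 + 557/35.5 + 500/0.324 = 7.985 + 15.69 + 1543 = 1567 d
K_eq = L_total / Σ(L/K) = 1481 / 1567 = 0.9452 m/d
q = K_eq · i = 0.9452 × 0.016 = 0.01512 m/d (same in every zone)
Zone A: v = q/n = 0.01512/0.11 = 0.1375 m/d → t_A = 424/0.1375 = 3084 d
Zone B: v = q/n = 0.01512/0.25 = 0.06049 m/d → t_B = 557/0.06049 = 9208 d
Zone C: v = q/n = 0.01512/0.21 = 0.07201 m/d → t_C = 500/0.07201 = 6943 d
Total t = 3084 + 9208 + 6943 = 19230 d
   = 19230 / 365 = 52.7 yr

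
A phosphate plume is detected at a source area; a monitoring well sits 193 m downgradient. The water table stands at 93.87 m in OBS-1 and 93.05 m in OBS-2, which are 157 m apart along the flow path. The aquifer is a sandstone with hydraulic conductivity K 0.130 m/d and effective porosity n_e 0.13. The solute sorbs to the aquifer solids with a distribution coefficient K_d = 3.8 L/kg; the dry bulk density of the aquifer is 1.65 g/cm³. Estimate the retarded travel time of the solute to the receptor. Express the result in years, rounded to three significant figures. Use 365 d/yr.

Hydraulic gradient i = (93.87 − 93.05) / 157 = 0.82 / 157 = 0.005223
Darcy flux q = K·i = 0.130 × 0.005223 = 6.790e-4 m/d
Seepage velocity v = q / n = 6.790e-4 / 0.13 = 0.005223 m/d
Retardation R = 1 + ρ_b·K_d/n = 1 + 1.65×3.8/0.13 = 49.23
Contaminant velocity v_c = v/R = 0.005223/49.23 = 1.061e-4 m/d
t = L/v_c = 193/1.061e-4 = 1.819e6 d
   = 1.819e6/365 = 4980 yr

4980 years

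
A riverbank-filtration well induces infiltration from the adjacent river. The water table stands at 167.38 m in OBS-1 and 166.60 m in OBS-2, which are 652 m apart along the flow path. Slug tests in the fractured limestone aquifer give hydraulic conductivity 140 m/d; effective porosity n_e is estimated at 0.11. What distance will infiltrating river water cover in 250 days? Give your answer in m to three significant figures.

Hydraulic gradient i = (167.38 − 166.60) / 652 = 0.78 / 652 = 0.001196
Specific discharge q = 140 × 0.001196 = 0.1675 m/d
v_s = q/n_e = 0.1675/0.11 = 1.523 m/d
L = v × T = 1.523 × 250 = 380.6 m

381 m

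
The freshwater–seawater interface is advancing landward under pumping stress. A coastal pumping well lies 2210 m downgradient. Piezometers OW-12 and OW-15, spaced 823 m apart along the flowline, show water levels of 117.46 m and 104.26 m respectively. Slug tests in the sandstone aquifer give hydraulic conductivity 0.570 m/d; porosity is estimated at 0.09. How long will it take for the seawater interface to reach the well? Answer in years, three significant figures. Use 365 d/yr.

Hydraulic gradient i = (117.46 − 104.26) / 823 = 13.20 / 823 = 0.01604
q = Ki = 0.570 × 0.01604 = 0.009142 m/d
Average linear velocity = 0.009142 / 0.09 = 0.1016 m/d
t = L / v = 2210 / 0.1016 = 21760 d
   = 21760 / 365 = 59.6 yr

59.6 years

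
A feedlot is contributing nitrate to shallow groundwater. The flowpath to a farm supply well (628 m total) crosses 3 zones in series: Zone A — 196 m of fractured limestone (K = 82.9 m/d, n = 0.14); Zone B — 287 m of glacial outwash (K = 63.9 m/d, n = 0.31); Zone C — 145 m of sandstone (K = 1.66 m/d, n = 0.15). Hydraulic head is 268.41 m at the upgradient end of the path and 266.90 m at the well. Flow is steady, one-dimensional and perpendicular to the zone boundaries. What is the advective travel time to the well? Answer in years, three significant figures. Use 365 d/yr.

23.6 years

Total head drop ΔH = 268.41 − 266.90 = 1.51 m
Steady 1-D flow in series ⇒ the Darcy flux q is identical in every zone and the zone head losses add (resistances L/K in series).
Σ(L/K) = 196/82.9 + 287/63.9 + 145/1.66 = 2.364 + 4.491 + 87.35 = 94.21 d
q = ΔH / Σ(L/K) = 1.51 / 94.21 = 0.01603 m/d (same in every zone)
Zone A: v = q/n = 0.01603/0.14 = 0.1145 m/d → t_A = 196/0.1145 = 1712 d
Zone B: v = q/n = 0.01603/0.31 = 0.05171 m/d → t_B = 287/0.05171 = 5551 d
Zone C: v = q/n = 0.01603/0.15 = 0.1069 m/d → t_C = 145/0.1069 = 1357 d
Total t = 1712 + 5551 + 1357 = 8619 d
   = 8619 / 365 = 23.6 yr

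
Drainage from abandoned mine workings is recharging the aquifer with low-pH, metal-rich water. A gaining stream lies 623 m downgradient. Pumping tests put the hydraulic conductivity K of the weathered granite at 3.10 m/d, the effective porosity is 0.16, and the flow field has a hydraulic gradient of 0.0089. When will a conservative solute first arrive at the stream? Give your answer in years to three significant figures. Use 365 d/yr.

9.90 years

Specific discharge q = 3.10 × 0.0089 = 0.02759 m/d
v = Ki/n = 3.10·0.0089/0.16 = 0.1724 m/d
t = L / v = 623 / 0.1724 = 3613 d
   = 3613 / 365 = 9.90 yr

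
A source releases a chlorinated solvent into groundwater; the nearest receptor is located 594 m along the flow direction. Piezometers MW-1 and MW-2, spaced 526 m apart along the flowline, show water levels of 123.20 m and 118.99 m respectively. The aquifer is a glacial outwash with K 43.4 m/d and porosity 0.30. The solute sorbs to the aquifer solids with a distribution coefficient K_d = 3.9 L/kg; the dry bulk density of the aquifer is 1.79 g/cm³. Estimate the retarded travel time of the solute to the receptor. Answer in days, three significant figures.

Hydraulic gradient i = (123.20 − 118.99) / 526 = 4.21 / 526 = 0.008004
q = Ki = 43.4 × 0.008004 = 0.3474 m/d
Average linear velocity = 0.3474 / 0.30 = 1.158 m/d
Retardation R = 1 + ρ_b·K_d/n = 1 + 1.79×3.9/0.30 = 24.27
Contaminant velocity v_c = v/R = 1.158/24.27 = 0.04771 m/d
t = L/v_c = 594/0.04771 = 12450 d

12500 days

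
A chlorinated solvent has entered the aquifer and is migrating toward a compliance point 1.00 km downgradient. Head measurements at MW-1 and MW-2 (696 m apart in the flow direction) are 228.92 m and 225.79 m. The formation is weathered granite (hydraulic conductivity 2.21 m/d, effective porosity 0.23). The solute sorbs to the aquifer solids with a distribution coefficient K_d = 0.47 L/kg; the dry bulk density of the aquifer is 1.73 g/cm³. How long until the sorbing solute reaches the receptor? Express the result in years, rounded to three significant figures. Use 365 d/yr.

Hydraulic gradient i = (228.92 − 225.79) / 696 = 3.13 / 696 = 0.004497
q = Ki = 2.21 × 0.004497 = 0.009939 m/d
Average linear velocity = 0.009939 / 0.23 = 0.04321 m/d
Retardation R = 1 + ρ_b·K_d/n = 1 + 1.73×0.47/0.23 = 4.535
Contaminant velocity v_c = v/R = 0.04321/4.535 = 0.009528 m/d
L = 1.00 km = 1000 m
t = L/v_c = 1000/0.009528 = 105000 d
   = 105000/365 = 288 yr

288 years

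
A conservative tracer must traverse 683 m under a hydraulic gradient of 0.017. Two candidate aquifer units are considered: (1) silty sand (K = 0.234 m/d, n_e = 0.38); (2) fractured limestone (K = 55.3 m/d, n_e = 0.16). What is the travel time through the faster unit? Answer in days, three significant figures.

116 days

Unit 1 (silty sand): v = 0.234×0.017/0.38 = 0.01047 m/d, t = 683/0.01047 = 65240 d
Unit 2 (fractured limestone): v = 55.3×0.017/0.16 = 5.876 m/d, t = 683/5.876 = 116.2 d
Faster unit: t = 116 d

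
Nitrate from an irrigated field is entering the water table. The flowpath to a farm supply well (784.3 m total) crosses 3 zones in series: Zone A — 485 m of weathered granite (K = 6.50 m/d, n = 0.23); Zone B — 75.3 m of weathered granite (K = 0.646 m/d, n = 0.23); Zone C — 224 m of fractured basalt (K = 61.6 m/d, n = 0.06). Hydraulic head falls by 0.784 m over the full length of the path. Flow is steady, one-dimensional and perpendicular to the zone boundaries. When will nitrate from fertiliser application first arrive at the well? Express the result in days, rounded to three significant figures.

35400 days

Continuity: the same q passes through each zone, so ΔH = q·Σ(L_j/K_j) — the zones act as resistances in series.
Σ(L/K) = 485/6.50 + 75.3/0.646 + 224/61.6 = 74.62 + 116.6 + 3.636 = 194.8 d
q = ΔH / Σ(L/K) = 0.784 / 194.8 = 0.004024 m/d (same in every zone)
Zone A: v = q/n = 0.004024/0.23 = 0.01750 m/d → t_A = 485/0.01750 = 27720 d
Zone B: v = q/n = 0.004024/0.23 = 0.01750 m/d → t_B = 75.3/0.01750 = 4304 d
Zone C: v = q/n = 0.004024/0.06 = 0.06707 m/d → t_C = 224/0.06707 = 3340 d
Total t = 27720 + 4304 + 3340 = 35360 d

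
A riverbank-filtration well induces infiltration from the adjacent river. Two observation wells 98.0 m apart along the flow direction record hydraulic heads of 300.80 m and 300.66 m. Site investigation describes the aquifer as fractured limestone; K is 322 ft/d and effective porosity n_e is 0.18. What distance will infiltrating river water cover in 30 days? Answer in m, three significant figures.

Hydraulic gradient i = (300.80 − 300.66) / 98.0 = 0.14 / 98.0 = 0.001429
K = 322 ft/d × 0.3048 = 98.15 m/d
q = Ki = 98.15 × 0.001429 = 0.1402 m/d
Seepage velocity v = q / n = 0.1402 / 0.18 = 0.7789 m/d
L = v × T = 0.7789 × 30 = 23.37 m

23.4 m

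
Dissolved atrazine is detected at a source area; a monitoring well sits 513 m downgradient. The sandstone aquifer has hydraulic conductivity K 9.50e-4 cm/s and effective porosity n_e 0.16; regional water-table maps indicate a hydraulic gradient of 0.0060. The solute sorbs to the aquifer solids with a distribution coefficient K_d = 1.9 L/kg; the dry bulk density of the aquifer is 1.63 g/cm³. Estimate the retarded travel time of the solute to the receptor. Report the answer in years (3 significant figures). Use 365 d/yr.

930 years

K = 9.50e-4 cm/s × 864 = 0.8208 m/d
Darcy flux q = K·i = 0.8208 × 0.0060 = 0.004925 m/d
Average linear velocity = 0.004925 / 0.16 = 0.03078 m/d
Retardation R = 1 + ρ_b·K_d/n = 1 + 1.63×1.9/0.16 = 20.36
Contaminant velocity v_c = v/R = 0.03078/20.36 = 0.001512 m/d
t = L/v_c = 513/0.001512 = 339300 d
   = 339300/365 = 930 yr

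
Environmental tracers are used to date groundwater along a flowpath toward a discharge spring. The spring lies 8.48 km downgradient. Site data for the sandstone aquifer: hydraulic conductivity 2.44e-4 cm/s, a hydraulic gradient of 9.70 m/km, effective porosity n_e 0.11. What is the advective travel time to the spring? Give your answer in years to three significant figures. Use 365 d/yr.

K = 2.44e-4 cm/s × 864 = 0.2108 m/d
Specific discharge q = 0.2108 × 0.0097 = 0.002045 m/d
v = Ki/n = 0.2108·0.0097/0.11 = 0.01859 m/d
L = 8.48 km = 8480 m
t = L / v = 8480 / 0.01859 = 456200 d
   = 456200 / 365 = 1250 yr

1250 years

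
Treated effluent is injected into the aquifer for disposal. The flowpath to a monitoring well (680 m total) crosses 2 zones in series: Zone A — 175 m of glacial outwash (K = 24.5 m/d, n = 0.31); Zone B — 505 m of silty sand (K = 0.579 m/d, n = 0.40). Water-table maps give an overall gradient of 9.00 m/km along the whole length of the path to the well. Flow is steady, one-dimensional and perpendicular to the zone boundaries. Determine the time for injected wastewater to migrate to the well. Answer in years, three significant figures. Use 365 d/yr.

101 years

Continuity: the same q passes through each zone, so ΔH = q·Σ(L_j/K_j) — the zones act as resistances in series.
Σ(L/K) = 175/24.5 + 505/0.579 = 7.143 + 872.2 = 879.3 d
K_eq = L_total / Σ(L/K) = 680 / 879.3 = 0.7733 m/d
q = K_eq · i = 0.7733 × 0.0090 = 0.006960 m/d (same in every zone)
Zone A: v = q/n = 0.006960/0.31 = 0.02245 m/d → t_A = 175/0.02245 = 7795 d
Zone B: v = q/n = 0.006960/0.40 = 0.01740 m/d → t_B = 505/0.01740 = 29020 d
Total t = 7795 + 29020 = 36820 d
   = 36820 / 365 = 101 yr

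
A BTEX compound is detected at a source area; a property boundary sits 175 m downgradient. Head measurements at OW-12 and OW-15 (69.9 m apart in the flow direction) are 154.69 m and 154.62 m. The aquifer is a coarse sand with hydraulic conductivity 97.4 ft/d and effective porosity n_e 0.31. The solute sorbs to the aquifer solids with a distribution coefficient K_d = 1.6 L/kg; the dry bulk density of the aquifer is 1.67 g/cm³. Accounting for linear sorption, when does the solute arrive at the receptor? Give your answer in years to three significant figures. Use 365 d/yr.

48.1 years

Hydraulic gradient i = (154.69 − 154.62) / 69.9 = 0.07 / 69.9 = 0.001001
K = 97.4 ft/d × 0.3048 = 29.69 m/d
Darcy flux q = K·i = 29.69 × 0.001001 = 0.02973 m/d
v_s = q/n_e = 0.02973/0.31 = 0.09590 m/d
Retardation R = 1 + ρ_b·K_d/n = 1 + 1.67×1.6/0.31 = 9.619
Contaminant velocity v_c = v/R = 0.09590/9.619 = 0.009970 m/d
t = L/v_c = 175/0.009970 = 17550 d
   = 17550/365 = 48.1 yr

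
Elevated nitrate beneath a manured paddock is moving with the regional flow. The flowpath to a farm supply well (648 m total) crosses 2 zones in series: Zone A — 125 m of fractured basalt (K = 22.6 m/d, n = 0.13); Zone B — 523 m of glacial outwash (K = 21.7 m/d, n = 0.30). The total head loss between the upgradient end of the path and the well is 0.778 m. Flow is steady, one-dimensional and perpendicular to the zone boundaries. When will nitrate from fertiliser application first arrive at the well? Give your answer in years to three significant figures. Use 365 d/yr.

18.1 years

Continuity: the same q passes through each zone, so ΔH = q·Σ(L_j/K_j) — the zones act as resistances in series.
Σ(L/K) = 125/22.6 + 523/21.7 = 5.531 + 24.10 = 29.63 d
q = ΔH / Σ(L/K) = 0.778 / 29.63 = 0.02626 m/d (same in every zone)
Zone A: v = q/n = 0.02626/0.13 = 0.2020 m/d → t_A = 125/0.2020 = 618.9 d
Zone B: v = q/n = 0.02626/0.30 = 0.08752 m/d → t_B = 523/0.08752 = 5976 d
Total t = 618.9 + 5976 = 6595 d
   = 6595 / 365 = 18.1 yr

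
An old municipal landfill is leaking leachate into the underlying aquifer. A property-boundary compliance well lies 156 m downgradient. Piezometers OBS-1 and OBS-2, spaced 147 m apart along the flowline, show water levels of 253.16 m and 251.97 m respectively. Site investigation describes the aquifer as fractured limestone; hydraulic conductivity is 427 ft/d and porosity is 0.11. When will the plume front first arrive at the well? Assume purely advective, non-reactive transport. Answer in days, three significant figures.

16.3 days

Hydraulic gradient i = (253.16 − 251.97) / 147 = 1.19 / 147 = 0.008095
K = 427 ft/d × 0.3048 = 130.1 m/d
q = Ki = 130.1 × 0.008095 = 1.054 m/d
Seepage velocity v = q / n = 1.054 / 0.11 = 9.578 m/d
t = L / v = 156 / 9.578 = 16.29 d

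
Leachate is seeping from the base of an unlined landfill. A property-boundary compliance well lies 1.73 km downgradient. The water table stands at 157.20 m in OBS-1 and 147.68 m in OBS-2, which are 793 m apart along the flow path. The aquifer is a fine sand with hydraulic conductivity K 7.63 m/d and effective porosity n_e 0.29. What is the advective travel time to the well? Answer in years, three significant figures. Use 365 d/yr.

15.0 years

Hydraulic gradient i = (157.20 − 147.68) / 793 = 9.52 / 793 = 0.01201
q = Ki = 7.63 × 0.01201 = 0.09160 m/d
v_s = q/n_e = 0.09160/0.29 = 0.3159 m/d
L = 1.73 km = 1730 m
t = L / v = 1730 / 0.3159 = 5477 d
   = 5477 / 365 = 15.0 yr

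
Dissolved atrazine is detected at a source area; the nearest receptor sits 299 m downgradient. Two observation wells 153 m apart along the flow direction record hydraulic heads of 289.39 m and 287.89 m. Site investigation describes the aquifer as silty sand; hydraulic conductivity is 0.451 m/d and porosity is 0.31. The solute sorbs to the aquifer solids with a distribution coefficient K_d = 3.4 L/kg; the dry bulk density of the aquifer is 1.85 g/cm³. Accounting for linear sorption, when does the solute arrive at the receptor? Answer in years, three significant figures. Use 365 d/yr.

1220 years

Hydraulic gradient i = (289.39 − 287.89) / 153 = 1.50 / 153 = 0.009804
q = Ki = 0.451 × 0.009804 = 0.004422 m/d
v = Ki/n = 0.451·0.009804/0.31 = 0.01426 m/d
Retardation R = 1 + ρ_b·K_d/n = 1 + 1.85×3.4/0.31 = 21.29
Contaminant velocity v_c = v/R = 0.01426/21.29 = 6.699e-4 m/d
t = L/v_c = 299/6.699e-4 = 446300 d
   = 446300/365 = 1220 yr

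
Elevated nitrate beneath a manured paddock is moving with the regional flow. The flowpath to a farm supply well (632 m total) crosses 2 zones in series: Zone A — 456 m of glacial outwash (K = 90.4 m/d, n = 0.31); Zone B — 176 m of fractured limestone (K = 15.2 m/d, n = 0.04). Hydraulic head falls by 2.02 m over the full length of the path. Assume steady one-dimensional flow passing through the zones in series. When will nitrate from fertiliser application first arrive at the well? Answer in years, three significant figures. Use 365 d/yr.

Continuity: the same q passes through each zone, so ΔH = q·Σ(L_j/K_j) — the zones act as resistances in series.
Σ(L/K) = 456/90.4 + 176/15.2 = 5.044 + 11.58 = 16.62 d
q = ΔH / Σ(L/K) = 2.02 / 16.62 = 0.1215 m/d (same in every zone)
Zone A: v = q/n = 0.1215/0.31 = 0.3920 m/d → t_A = 456/0.3920 = 1163 d
Zone B: v = q/n = 0.1215/0.04 = 3.038 m/d → t_B = 176/3.038 = 57.93 d
Total t = 1163 + 57.93 = 1221 d
   = 1221 / 365 = 3.35 yr

3.35 years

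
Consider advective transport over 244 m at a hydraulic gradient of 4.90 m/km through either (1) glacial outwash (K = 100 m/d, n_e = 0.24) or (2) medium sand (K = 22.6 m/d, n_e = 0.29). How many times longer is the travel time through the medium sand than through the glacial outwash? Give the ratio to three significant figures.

Unit 1 (glacial outwash): v = 100×0.0049/0.24 = 2.042 m/d, t = 244/2.042 = 119.5 d
Unit 2 (medium sand): v = 22.6×0.0049/0.29 = 0.3819 m/d, t = 244/0.3819 = 639.0 d
t(medium sand) / t(glacial outwash) = 639.0/119.5 = 5.35

5.35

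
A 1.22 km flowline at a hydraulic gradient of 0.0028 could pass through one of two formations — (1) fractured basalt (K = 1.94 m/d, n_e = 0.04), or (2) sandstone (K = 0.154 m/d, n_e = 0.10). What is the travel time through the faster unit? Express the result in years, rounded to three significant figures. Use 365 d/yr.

Unit 1 (fractured basalt): v = 1.94×0.0028/0.04 = 0.1358 m/d, t = 1220/0.1358 = 8984 d
Unit 2 (sandstone): v = 0.154×0.0028/0.10 = 0.004312 m/d, t = 1220/0.004312 = 282900 d
Faster: 8984 d / 365 = 24.6 yr

24.6 years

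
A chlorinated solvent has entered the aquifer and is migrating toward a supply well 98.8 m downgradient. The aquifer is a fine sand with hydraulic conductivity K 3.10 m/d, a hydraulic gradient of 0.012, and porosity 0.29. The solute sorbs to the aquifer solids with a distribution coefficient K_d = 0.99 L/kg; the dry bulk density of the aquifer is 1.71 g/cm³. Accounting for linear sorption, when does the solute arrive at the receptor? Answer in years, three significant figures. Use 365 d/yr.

Specific discharge q = 3.10 × 0.012 = 0.03720 m/d
v = Ki/n = 3.10·0.012/0.29 = 0.1283 m/d
Retardation R = 1 + ρ_b·K_d/n = 1 + 1.71×0.99/0.29 = 6.838
Contaminant velocity v_c = v/R = 0.1283/6.838 = 0.01876 m/d
t = L/v_c = 98.8/0.01876 = 5266 d
   = 5266/365 = 14.4 yr

14.4 years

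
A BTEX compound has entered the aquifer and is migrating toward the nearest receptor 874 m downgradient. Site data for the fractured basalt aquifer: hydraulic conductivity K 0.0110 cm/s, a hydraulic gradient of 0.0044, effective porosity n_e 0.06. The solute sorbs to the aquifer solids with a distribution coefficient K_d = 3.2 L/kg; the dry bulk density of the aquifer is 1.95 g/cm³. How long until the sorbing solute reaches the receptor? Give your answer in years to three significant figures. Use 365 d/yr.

K = 0.0110 cm/s × 864 = 9.504 m/d
Specific discharge q = 9.504 × 0.0044 = 0.04182 m/d
Seepage velocity v = q / n = 0.04182 / 0.06 = 0.6970 m/d
Retardation R = 1 + ρ_b·K_d/n = 1 + 1.95×3.2/0.06 = 105.0
Contaminant velocity v_c = v/R = 0.6970/105.0 = 0.006638 m/d
t = L/v_c = 874/0.006638 = 131700 d
   = 131700/365 = 361 yr

361 years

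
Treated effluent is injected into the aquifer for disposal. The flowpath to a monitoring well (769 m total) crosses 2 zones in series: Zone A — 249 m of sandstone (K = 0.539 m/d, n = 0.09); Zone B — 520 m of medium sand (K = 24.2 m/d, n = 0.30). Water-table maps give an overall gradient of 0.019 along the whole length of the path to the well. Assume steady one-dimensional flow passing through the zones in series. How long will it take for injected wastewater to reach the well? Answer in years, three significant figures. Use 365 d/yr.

Steady 1-D flow in series ⇒ the Darcy flux q is identical in every zone and the zone head losses add (resistances L/K in series).
Σ(L/K) = 249/0.539 + 520/24.2 = 462.0 + 21.49 = 483.5 d
K_eq = L_total / Σ(L/K) = 769 / 483.5 = 1.591 m/d
q = K_eq · i = 1.591 × 0.019 = 0.03022 m/d (same in every zone)
Zone A: v = q/n = 0.03022/0.09 = 0.3358 m/d → t_A = 249/0.3358 = 741.5 d
Zone B: v = q/n = 0.03022/0.30 = 0.1007 m/d → t_B = 520/0.1007 = 5162 d
Total t = 741.5 + 5162 = 5903 d
   = 5903 / 365 = 16.2 yr

16.2 years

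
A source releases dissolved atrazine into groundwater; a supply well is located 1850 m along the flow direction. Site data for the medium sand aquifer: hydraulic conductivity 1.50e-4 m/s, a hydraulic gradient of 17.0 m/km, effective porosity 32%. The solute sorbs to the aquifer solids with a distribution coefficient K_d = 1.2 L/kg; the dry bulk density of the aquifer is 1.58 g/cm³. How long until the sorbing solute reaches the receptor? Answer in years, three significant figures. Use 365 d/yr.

51.0 years

K = 1.50e-4 m/s × 86400 s/d = 12.96 m/d
q = Ki = 12.96 × 0.017 = 0.2203 m/d
v = Ki/n = 12.96·0.017/0.32 = 0.6885 m/d
Retardation R = 1 + ρ_b·K_d/n = 1 + 1.58×1.2/0.32 = 6.925
Contaminant velocity v_c = v/R = 0.6885/6.925 = 0.09942 m/d
t = L/v_c = 1850/0.09942 = 18610 d
   = 18610/365 = 51.0 yr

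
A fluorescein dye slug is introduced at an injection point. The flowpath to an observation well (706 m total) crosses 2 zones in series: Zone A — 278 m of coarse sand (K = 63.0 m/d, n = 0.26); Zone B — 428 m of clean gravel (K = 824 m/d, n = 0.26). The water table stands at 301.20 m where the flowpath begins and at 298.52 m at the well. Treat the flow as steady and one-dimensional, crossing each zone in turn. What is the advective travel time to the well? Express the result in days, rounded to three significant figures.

Total head drop ΔH = 301.20 − 298.52 = 2.68 m
Steady 1-D flow in series ⇒ the Darcy flux q is identical in every zone and the zone head losses add (resistances L/K in series).
Σ(L/K) = 278/63.0 + 428/824 = 4.413 + 0.5194 = 4.932 d
q = ΔH / Σ(L/K) = 2.68 / 4.932 = 0.5434 m/d (same in every zone)
Zone A: v = q/n = 0.5434/0.26 = 2.090 m/d → t_A = 278/2.090 = 133.0 d
Zone B: v = q/n = 0.5434/0.26 = 2.090 m/d → t_B = 428/2.090 = 204.8 d
Total t = 133.0 + 204.8 = 337.8 d

338 days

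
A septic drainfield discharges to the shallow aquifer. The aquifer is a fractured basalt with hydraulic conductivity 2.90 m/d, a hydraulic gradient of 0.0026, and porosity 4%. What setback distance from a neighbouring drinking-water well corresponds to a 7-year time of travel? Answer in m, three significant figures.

482 m

Darcy flux q = K·i = 2.90 × 0.0026 = 0.007540 m/d
v = Ki/n = 2.90·0.0026/0.04 = 0.1885 m/d
T = 7 yr × 365 = 2555 d
L = v × T = 0.1885 × 2555 = 481.6 m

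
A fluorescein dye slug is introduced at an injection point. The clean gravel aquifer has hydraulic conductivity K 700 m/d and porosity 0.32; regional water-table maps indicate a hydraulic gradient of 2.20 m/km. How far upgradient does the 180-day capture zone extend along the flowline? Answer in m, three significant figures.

866 m

Darcy flux q = K·i = 700 × 0.0022 = 1.540 m/d
v_s = q/n_e = 1.540/0.32 = 4.813 m/d
L = v × T = 4.813 × 180 = 866.3 m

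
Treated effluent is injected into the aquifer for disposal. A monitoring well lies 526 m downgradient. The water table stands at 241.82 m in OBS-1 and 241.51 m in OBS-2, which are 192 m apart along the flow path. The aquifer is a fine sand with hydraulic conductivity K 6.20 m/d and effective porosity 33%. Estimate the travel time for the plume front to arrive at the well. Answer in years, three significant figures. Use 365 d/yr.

47.5 years

Hydraulic gradient i = (241.82 − 241.51) / 192 = 0.31 / 192 = 0.001615
Specific discharge q = 6.20 × 0.001615 = 0.01001 m/d
Seepage velocity v = q / n = 0.01001 / 0.33 = 0.03033 m/d
t = L / v = 526 / 0.03033 = 17340 d
   = 17340 / 365 = 47.5 yr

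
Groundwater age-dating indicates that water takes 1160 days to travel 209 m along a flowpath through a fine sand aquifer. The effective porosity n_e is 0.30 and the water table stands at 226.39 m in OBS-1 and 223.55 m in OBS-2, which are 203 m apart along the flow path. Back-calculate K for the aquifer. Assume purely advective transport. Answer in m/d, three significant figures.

3.86 m/d

Hydraulic gradient i = (226.39 − 223.55) / 203 = 2.84 / 203 = 0.01399
v = L / t = 209 / 1160 = 0.1802 m/d
K = v · n / i = 0.1802 × 0.30 / 0.01399 = 3.86 m/d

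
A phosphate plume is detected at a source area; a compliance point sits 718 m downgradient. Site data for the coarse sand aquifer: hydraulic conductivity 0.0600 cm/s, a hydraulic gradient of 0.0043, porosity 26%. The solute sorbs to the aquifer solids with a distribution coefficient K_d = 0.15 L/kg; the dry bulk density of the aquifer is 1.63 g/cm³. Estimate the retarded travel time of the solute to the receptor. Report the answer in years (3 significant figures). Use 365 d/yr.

4.45 years

K = 0.0600 cm/s × 864 = 51.84 m/d
Specific discharge q = 51.84 × 0.0043 = 0.2229 m/d
Seepage velocity v = q / n = 0.2229 / 0.26 = 0.8574 m/d
Retardation R = 1 + ρ_b·K_d/n = 1 + 1.63×0.15/0.26 = 1.940
Contaminant velocity v_c = v/R = 0.8574/1.940 = 0.4418 m/d
t = L/v_c = 718/0.4418 = 1625 d
   = 1625/365 = 4.45 yr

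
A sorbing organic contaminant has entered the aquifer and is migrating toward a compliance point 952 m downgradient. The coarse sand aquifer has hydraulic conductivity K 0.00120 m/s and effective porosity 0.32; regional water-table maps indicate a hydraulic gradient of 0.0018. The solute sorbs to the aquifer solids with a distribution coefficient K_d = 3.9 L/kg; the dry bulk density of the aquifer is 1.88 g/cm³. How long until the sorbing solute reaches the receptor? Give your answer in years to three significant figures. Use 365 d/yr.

107 years

K = 0.00120 m/s × 86400 s/d = 103.7 m/d
Darcy flux q = K·i = 103.7 × 0.0018 = 0.1866 m/d
Seepage velocity v = q / n = 0.1866 / 0.32 = 0.5832 m/d
Retardation R = 1 + ρ_b·K_d/n = 1 + 1.88×3.9/0.32 = 23.91
Contaminant velocity v_c = v/R = 0.5832/23.91 = 0.02439 m/d
t = L/v_c = 952/0.02439 = 39030 d
   = 39030/365 = 107 yr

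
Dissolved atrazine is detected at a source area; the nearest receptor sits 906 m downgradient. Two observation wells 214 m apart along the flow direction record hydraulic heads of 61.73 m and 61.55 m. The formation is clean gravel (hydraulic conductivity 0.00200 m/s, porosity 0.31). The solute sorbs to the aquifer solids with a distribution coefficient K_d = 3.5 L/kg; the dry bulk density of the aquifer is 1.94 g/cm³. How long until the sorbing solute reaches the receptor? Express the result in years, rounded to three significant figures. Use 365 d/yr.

Hydraulic gradient i = (61.73 − 61.55) / 214 = 0.18 / 214 = 8.411e-4
K = 0.00200 m/s × 86400 s/d = 172.8 m/d
Darcy flux q = K·i = 172.8 × 8.411e-4 = 0.1453 m/d
v = Ki/n = 172.8·8.411e-4/0.31 = 0.4689 m/d
Retardation R = 1 + ρ_b·K_d/n = 1 + 1.94×3.5/0.31 = 22.90
Contaminant velocity v_c = v/R = 0.4689/22.90 = 0.02047 m/d
t = L/v_c = 906/0.02047 = 44260 d
   = 44260/365 = 121 yr

121 years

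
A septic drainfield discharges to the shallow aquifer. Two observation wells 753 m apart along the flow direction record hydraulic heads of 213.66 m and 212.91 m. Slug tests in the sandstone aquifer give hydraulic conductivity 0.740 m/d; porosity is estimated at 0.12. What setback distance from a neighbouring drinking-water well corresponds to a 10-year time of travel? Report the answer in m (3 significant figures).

22.4 m

Hydraulic gradient i = (213.66 − 212.91) / 753 = 0.75 / 753 = 9.960e-4
Darcy flux q = K·i = 0.740 × 9.960e-4 = 7.371e-4 m/d
v = Ki/n = 0.740·9.960e-4/0.12 = 0.006142 m/d
T = 10 yr × 365 = 3650 d
L = v × T = 0.006142 × 3650 = 22.42 m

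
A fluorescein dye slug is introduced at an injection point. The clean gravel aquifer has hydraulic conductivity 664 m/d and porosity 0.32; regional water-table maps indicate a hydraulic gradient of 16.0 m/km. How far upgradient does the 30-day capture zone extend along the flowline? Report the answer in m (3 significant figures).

996 m

Specific discharge q = 664 × 0.016 = 10.62 m/d
v_s = q/n_e = 10.62/0.32 = 33.20 m/d
L = v × T = 33.20 × 30 = 996.0 m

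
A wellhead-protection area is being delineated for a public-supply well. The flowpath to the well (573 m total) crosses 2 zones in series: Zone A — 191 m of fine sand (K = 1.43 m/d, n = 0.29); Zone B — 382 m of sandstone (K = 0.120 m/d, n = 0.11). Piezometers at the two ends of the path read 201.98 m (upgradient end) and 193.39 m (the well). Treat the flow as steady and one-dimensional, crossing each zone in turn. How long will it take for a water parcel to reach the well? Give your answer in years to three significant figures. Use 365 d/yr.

Total head drop ΔH = 201.98 − 193.39 = 8.59 m
Steady 1-D flow in series ⇒ the Darcy flux q is identical in every zone and the zone head losses add (resistances L/K in series).
Σ(L/K) = 191/1.43 + 382/0.120 = 133.6 + 3183 = 3317 d
q = ΔH / Σ(L/K) = 8.59 / 3317 = 0.002590 m/d (same in every zone)
Zone A: v = q/n = 0.002590/0.29 = 0.008930 m/d → t_A = 191/0.008930 = 21390 d
Zone B: v = q/n = 0.002590/0.11 = 0.02354 m/d → t_B = 382/0.02354 = 16230 d
Total t = 21390 + 16230 = 37610 d
   = 37610 / 365 = 103 yr

103 years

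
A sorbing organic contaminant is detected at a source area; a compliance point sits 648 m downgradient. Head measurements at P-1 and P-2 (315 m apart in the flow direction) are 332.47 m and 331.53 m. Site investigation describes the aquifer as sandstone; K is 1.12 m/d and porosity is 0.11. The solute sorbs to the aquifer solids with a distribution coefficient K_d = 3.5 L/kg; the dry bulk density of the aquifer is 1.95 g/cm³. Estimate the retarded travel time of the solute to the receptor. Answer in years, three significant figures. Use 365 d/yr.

3680 years

Hydraulic gradient i = (332.47 − 331.53) / 315 = 0.94 / 315 = 0.002984
Darcy flux q = K·i = 1.12 × 0.002984 = 0.003342 m/d
v_s = q/n_e = 0.003342/0.11 = 0.03038 m/d
Retardation R = 1 + ρ_b·K_d/n = 1 + 1.95×3.5/0.11 = 63.05
Contaminant velocity v_c = v/R = 0.03038/63.05 = 4.819e-4 m/d
t = L/v_c = 648/4.819e-4 = 1.345e6 d
   = 1.345e6/365 = 3680 yr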